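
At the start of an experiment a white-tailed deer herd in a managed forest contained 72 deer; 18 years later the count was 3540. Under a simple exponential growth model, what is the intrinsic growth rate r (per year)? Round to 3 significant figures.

0.216 per year

From N(t) = N₀·e^(rt): e^(r·18) = 3540/72 = 49.167.
r·18 = ln(49.167) = 3.8952, so r = 3.8952/18 = 0.2164.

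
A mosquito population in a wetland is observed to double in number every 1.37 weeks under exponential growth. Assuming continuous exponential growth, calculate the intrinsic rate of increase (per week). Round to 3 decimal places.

0.506 per week

r = ln(2)/t_d = 0.6931/1.37 = 0.50595.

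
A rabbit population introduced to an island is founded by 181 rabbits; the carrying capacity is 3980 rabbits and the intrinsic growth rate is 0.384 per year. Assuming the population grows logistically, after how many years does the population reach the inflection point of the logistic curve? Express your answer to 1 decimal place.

7.9 years

Logistic growth is fastest at N = K/2 = 1990.
A = (K − N₀)/N₀ = 20.989. Set K/(1 + A·e^(−rt)) = K/2 → A·e^(−rt) = 1.
e^(−0.384t) = 1/20.989 = 0.0476441, so t = ln(20.989)/0.384 = 3.044/0.384 = 7.9271.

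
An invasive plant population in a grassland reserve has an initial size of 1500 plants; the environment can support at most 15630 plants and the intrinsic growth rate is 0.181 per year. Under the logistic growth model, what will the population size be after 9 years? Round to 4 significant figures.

5489 plants

A = (K − N₀)/N₀ = (15630 − 1500)/1500 = 9.42.
N(t) = K/(1 + A·e^(−rt)) = 15630/(1 + 9.42×e^(−0.181×9)).
e^(−1.629) = 0.19613; denominator = 1 + 9.42×0.19613 = 2.8475.
N = 15630/2.8475 = 5489.02.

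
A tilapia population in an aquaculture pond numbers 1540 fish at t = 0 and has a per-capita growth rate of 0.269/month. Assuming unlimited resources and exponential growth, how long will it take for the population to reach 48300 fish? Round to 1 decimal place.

Set N₀·e^(rt) = 48300: e^(0.269·t) = 48300/1540 = 31.364.
0.269·t = ln(31.364) = 3.4456, so t = 3.4456/0.269 = 12.809.

12.8 months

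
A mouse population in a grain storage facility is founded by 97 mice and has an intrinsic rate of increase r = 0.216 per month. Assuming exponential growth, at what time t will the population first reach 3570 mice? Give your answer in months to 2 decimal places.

16.69 months

Set N₀·e^(rt) = 3570: e^(0.216·t) = 3570/97 = 36.804.
0.216·t = ln(36.804) = 3.6056, so t = 3.6056/0.216 = 16.693.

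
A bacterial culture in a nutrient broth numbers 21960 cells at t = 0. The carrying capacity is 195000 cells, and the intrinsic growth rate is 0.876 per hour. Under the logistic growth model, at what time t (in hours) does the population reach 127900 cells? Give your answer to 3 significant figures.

A = (K − N₀)/N₀ = (195000 − 21960)/21960 = 7.8798.
Solve 195000/(1 + 7.8798·e^(−0.876t)) = 127900: 1 + 7.8798·e^(−0.876t) = 1.5246, so e^(−0.876t) = 0.0665791.
−0.876·t = ln(0.0665791) = -2.7094, so t = 2.7094/0.876 = 3.0929.

3.09 hours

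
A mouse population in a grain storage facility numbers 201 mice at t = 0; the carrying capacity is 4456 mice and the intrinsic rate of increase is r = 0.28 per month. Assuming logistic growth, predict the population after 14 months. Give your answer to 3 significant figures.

3140 mice

A = (K − N₀)/N₀ = (4456 − 201)/201 = 21.169.
N(t) = K/(1 + A·e^(−rt)) = 4456/(1 + 21.169×e^(−0.28×14)).
e^(−3.92) = 0.019841; denominator = 1 + 21.169×0.019841 = 1.42.
N = 4456/1.42 = 3137.99.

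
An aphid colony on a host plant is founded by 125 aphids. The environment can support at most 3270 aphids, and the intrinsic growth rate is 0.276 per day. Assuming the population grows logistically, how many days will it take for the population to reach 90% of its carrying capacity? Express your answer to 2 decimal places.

A = (K − N₀)/N₀ = (3270 − 125)/125 = 25.16.
Solve 3270/(1 + 25.16·e^(−0.276t)) = 2943: 1 + 25.16·e^(−0.276t) = 1.1111, so e^(−0.276t) = 0.00441618.
−0.276·t = ln(0.00441618) = -5.4225, so t = 5.4225/0.276 = 19.647.

19.65 days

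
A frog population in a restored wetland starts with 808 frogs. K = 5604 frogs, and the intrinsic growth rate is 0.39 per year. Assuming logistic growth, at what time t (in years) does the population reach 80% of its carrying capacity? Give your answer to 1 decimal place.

8.1 years

A = (K − N₀)/N₀ = (5604 − 808)/808 = 5.9356.
Solve 5604/(1 + 5.9356·e^(−0.39t)) = 4483.2: 1 + 5.9356·e^(−0.39t) = 1.25, so e^(−0.39t) = 0.0421184.
−0.39·t = ln(0.0421184) = -3.1673, so t = 3.1673/0.39 = 8.1212.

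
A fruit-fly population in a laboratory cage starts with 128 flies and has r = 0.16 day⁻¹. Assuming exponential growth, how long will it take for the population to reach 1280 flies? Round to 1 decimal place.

Set N₀·e^(rt) = 1280: e^(0.16·t) = 1280/128 = 10.
0.16·t = ln(10) = 2.3026, so t = 2.3026/0.16 = 14.391.

14.4 days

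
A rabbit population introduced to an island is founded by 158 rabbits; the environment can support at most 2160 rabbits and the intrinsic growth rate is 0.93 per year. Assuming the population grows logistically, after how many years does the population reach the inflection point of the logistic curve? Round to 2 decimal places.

Logistic growth is fastest at N = K/2 = 1080.
A = (K − N₀)/N₀ = 12.671. Set K/(1 + A·e^(−rt)) = K/2 → A·e^(−rt) = 1.
e^(−0.93t) = 1/12.671 = 0.0789211, so t = ln(12.671)/0.93 = 2.5393/0.93 = 2.7304.

2.73 years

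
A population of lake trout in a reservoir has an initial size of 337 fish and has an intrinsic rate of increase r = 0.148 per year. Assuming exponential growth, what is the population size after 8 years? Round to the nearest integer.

1101 fish

N(t) = N₀·e^(rt) = 337 × e^(0.148×8) = 337 × e^1.184.
e^1.184 ≈ 3.2674, so N ≈ 337 × 3.2674 = 1101.12.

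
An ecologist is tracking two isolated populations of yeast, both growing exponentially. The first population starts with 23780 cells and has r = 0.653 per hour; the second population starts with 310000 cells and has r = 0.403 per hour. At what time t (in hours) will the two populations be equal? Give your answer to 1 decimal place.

10.3 hours

Set 23780·e^(0.653t) = 310000·e^(0.403t).
e^((0.653 − 0.403)t) = 310000/23780 → e^(0.25·t) = 13.036.
0.25·t = ln(13.036) = 2.5677, so t = 2.5677/0.25 = 10.271.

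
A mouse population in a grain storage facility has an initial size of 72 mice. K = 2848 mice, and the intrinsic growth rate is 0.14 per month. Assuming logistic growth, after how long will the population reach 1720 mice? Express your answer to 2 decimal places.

29.10 months

A = (K − N₀)/N₀ = (2848 − 72)/72 = 38.556.
Solve 2848/(1 + 38.556·e^(−0.14t)) = 1720: 1 + 38.556·e^(−0.14t) = 1.6558, so e^(−0.14t) = 0.0170096.
−0.14·t = ln(0.0170096) = -4.074, so t = 4.074/0.14 = 29.1.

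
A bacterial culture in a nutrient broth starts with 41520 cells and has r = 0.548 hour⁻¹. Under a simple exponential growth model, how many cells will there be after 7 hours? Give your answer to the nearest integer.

N(t) = N₀·e^(rt) = 41520 × e^(0.548×7) = 41520 × e^3.836.
e^3.836 ≈ 46.34, so N ≈ 41520 × 46.34 = 1.924026×10^6.

1924026 cells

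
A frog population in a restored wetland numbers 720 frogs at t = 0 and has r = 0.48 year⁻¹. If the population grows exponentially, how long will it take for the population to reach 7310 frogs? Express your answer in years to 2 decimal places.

Set N₀·e^(rt) = 7310: e^(0.48·t) = 7310/720 = 10.153.
0.48·t = ln(10.153) = 2.3177, so t = 2.3177/0.48 = 4.8286.

4.83 years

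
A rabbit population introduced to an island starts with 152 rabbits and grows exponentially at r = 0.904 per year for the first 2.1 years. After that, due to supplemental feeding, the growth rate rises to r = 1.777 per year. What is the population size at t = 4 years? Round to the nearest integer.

29690 rabbits

Phase 1: N(2.1) = 152·e^(0.904×2.1) = 152·e^1.898 = 1014.63.
Phase 2 runs for 4 − 2.1 = 1.9 years at r = 1.777.
N(4) = 1014.63·e^(1.777×1.9) = 1014.63·e^3.376 = 29690.4.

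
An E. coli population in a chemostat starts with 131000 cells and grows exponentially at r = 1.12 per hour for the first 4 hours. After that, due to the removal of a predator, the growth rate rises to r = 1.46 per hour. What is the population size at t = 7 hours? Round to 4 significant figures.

Phase 1: N(4) = 131000·e^(1.12×4) = 131000·e^4.48 = 1.155874×10^7.
Phase 2 runs for 7 − 4 = 3 hours at r = 1.46.
N(7) = 1.155874×10^7·e^(1.46×3) = 1.155874×10^7·e^4.38 = 9.228272×10^8.

922800000 cells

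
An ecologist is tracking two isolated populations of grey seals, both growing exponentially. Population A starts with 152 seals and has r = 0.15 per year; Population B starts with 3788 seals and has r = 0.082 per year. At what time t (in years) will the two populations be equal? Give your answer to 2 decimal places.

Set 152·e^(0.15t) = 3788·e^(0.082t).
e^((0.15 − 0.082)t) = 3788/152 → e^(0.068·t) = 24.921.
0.068·t = ln(24.921) = 3.2157, so t = 3.2157/0.068 = 47.29.

47.29 years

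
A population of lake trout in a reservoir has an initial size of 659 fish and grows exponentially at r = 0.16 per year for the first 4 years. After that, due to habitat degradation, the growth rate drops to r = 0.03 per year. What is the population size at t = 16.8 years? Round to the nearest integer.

Phase 1: N(4) = 659·e^(0.16×4) = 659·e^0.64 = 1249.78.
Phase 2 runs for 16.8 − 4 = 12.8 years at r = 0.03.
N(16.8) = 1249.78·e^(0.03×12.8) = 1249.78·e^0.384 = 1834.86.

1835 fish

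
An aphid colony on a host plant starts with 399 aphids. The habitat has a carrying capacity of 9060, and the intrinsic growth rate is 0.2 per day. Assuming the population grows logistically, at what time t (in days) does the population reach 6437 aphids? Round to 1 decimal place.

A = (K − N₀)/N₀ = (9060 − 399)/399 = 21.707.
Solve 9060/(1 + 21.707·e^(−0.2t)) = 6437: 1 + 21.707·e^(−0.2t) = 1.4075, so e^(−0.2t) = 0.0187724.
−0.2·t = ln(0.0187724) = -3.9754, so t = 3.9754/0.2 = 19.877.

19.9 days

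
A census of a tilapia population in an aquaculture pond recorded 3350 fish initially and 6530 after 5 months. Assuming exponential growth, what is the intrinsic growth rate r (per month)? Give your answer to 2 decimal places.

From N(t) = N₀·e^(rt): e^(r·5) = 6530/3350 = 1.9493.
r·5 = ln(1.9493) = 0.66745, so r = 0.66745/5 = 0.13349.

0.13 per month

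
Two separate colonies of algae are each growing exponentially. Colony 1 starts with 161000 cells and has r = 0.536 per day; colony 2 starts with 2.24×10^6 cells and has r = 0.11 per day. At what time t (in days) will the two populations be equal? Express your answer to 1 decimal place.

6.2 days

Set 161000·e^(0.536t) = 2.24×10^6·e^(0.11t).
e^((0.536 − 0.11)t) = 2.24×10^6/161000 → e^(0.426·t) = 13.913.
0.426·t = ln(13.913) = 2.6328, so t = 2.6328/0.426 = 6.1803.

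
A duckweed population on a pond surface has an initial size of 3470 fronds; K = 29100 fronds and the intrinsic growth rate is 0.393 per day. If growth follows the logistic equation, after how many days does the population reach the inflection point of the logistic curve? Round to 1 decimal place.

Logistic growth is fastest at N = K/2 = 14550.
A = (K − N₀)/N₀ = 7.3862. Set K/(1 + A·e^(−rt)) = K/2 → A·e^(−rt) = 1.
e^(−0.393t) = 1/7.3862 = 0.135388, so t = ln(7.3862)/0.393 = 1.9996/0.393 = 5.0881.

5.1 days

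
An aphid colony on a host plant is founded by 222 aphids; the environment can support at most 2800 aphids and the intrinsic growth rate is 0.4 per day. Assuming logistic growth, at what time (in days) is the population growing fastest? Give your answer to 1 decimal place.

Logistic growth is fastest at N = K/2 = 1400.
A = (K − N₀)/N₀ = 11.613. Set K/(1 + A·e^(−rt)) = K/2 → A·e^(−rt) = 1.
e^(−0.4t) = 1/11.613 = 0.0861133, so t = ln(11.613)/0.4 = 2.4521/0.4 = 6.1302.

6.1 days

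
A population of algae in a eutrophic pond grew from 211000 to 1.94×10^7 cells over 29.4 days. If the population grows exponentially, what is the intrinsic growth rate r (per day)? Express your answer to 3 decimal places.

0.154 per day

From N(t) = N₀·e^(rt): e^(r·29.4) = 1.94×10^7/211000 = 91.943.
r·29.4 = ln(91.943) = 4.5212, so r = 4.5212/29.4 = 0.15378.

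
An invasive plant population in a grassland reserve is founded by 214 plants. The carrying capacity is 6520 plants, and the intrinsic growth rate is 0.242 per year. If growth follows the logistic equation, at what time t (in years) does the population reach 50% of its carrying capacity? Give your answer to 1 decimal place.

A = (K − N₀)/N₀ = (6520 − 214)/214 = 29.467.
Solve 6520/(1 + 29.467·e^(−0.242t)) = 3260: 1 + 29.467·e^(−0.242t) = 2, so e^(−0.242t) = 0.0339359.
−0.242·t = ln(0.0339359) = -3.3833, so t = 3.3833/0.242 = 13.98.

14.0 years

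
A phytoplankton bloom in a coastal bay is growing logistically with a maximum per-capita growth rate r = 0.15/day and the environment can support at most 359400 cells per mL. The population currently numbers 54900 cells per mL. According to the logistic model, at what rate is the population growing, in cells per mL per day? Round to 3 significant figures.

6980 cells per mL per day

dN/dt = rN(1 − N/K) = 0.15 × 54900 × (1 − 54900/359400).
1 − 54900/359400 = 0.84725; dN/dt = 0.15 × 54900 × 0.84725 = 6977.1.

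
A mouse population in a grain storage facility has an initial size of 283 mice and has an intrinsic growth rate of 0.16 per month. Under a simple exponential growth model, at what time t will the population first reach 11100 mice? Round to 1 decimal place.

22.9 months

Set N₀·e^(rt) = 11100: e^(0.16·t) = 11100/283 = 39.223.
0.16·t = ln(39.223) = 3.6693, so t = 3.6693/0.16 = 22.933.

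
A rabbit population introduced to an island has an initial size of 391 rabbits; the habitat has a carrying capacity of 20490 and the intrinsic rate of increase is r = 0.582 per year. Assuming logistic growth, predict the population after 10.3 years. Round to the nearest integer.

18163 rabbits

A = (K − N₀)/N₀ = (20490 − 391)/391 = 51.404.
N(t) = K/(1 + A·e^(−rt)) = 20490/(1 + 51.404×e^(−0.582×10.3)).
e^(−5.995) = 0.0024922; denominator = 1 + 51.404×0.0024922 = 1.1281.
N = 20490/1.1281 = 18163.2.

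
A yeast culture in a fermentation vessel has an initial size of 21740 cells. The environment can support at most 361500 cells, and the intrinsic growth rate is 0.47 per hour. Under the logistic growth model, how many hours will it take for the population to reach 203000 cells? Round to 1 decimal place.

6.4 hours

A = (K − N₀)/N₀ = (361500 − 21740)/21740 = 15.628.
Solve 361500/(1 + 15.628·e^(−0.47t)) = 203000: 1 + 15.628·e^(−0.47t) = 1.7808, so e^(−0.47t) = 0.0499598.
−0.47·t = ln(0.0499598) = -2.9965, so t = 2.9965/0.47 = 6.3756.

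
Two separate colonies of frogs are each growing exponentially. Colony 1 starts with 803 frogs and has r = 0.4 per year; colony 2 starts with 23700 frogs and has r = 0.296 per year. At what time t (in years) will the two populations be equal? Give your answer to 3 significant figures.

32.5 years

Set 803·e^(0.4t) = 23700·e^(0.296t).
e^((0.4 − 0.296)t) = 23700/803 → e^(0.104·t) = 29.514.
0.104·t = ln(29.514) = 3.3849, so t = 3.3849/0.104 = 32.547.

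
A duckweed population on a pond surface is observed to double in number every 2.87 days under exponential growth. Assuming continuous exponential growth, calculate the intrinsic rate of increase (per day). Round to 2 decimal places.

0.24 per day

r = ln(2)/t_d = 0.6931/2.87 = 0.24151.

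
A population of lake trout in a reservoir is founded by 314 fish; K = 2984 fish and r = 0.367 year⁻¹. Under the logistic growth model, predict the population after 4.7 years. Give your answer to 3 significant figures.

1190 fish

A = (K − N₀)/N₀ = (2984 − 314)/314 = 8.5032.
N(t) = K/(1 + A·e^(−rt)) = 2984/(1 + 8.5032×e^(−0.367×4.7)).
e^(−1.725) = 0.17819; denominator = 1 + 8.5032×0.17819 = 2.5152.
N = 2984/2.5152 = 1186.39.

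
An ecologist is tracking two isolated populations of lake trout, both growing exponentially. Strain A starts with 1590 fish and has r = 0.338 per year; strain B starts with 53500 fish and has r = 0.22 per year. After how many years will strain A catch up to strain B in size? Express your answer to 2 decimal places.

29.80 years

Set 1590·e^(0.338t) = 53500·e^(0.22t).
e^((0.338 − 0.22)t) = 53500/1590 → e^(0.118·t) = 33.648.
0.118·t = ln(33.648) = 3.5159, so t = 3.5159/0.118 = 29.796.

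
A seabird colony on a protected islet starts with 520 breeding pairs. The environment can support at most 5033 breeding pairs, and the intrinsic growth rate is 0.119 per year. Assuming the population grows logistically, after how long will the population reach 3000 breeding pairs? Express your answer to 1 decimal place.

A = (K − N₀)/N₀ = (5033 − 520)/520 = 8.6788.
Solve 5033/(1 + 8.6788·e^(−0.119t)) = 3000: 1 + 8.6788·e^(−0.119t) = 1.6777, so e^(−0.119t) = 0.0780826.
−0.119·t = ln(0.0780826) = -2.55, so t = 2.55/0.119 = 21.428.

21.4 years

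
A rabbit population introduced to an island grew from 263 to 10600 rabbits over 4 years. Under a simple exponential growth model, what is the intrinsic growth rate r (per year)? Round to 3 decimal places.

From N(t) = N₀·e^(rt): e^(r·4) = 10600/263 = 40.304.
r·4 = ln(40.304) = 3.6965, so r = 3.6965/4 = 0.92411.

0.924 per year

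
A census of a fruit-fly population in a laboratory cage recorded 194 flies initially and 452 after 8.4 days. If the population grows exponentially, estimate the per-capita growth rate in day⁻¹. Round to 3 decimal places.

From N(t) = N₀·e^(rt): e^(r·8.4) = 452/194 = 2.3299.
r·8.4 = ln(2.3299) = 0.84582, so r = 0.84582/8.4 = 0.10069.

0.101 per day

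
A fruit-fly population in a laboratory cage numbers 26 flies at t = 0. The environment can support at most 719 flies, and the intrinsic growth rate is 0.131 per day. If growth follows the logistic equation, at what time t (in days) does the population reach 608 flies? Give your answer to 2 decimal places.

38.04 days

A = (K − N₀)/N₀ = (719 − 26)/26 = 26.654.
Solve 719/(1 + 26.654·e^(−0.131t)) = 608: 1 + 26.654·e^(−0.131t) = 1.1826, so e^(−0.131t) = 0.00684951.
−0.131·t = ln(0.00684951) = -4.9836, so t = 4.9836/0.131 = 38.043.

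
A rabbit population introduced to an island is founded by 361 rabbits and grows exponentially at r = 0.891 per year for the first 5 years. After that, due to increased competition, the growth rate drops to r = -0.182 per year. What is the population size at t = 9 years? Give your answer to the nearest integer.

15001 rabbits

Phase 1: N(5) = 361·e^(0.891×5) = 361·e^4.455 = 31066.3.
Phase 2 runs for 9 − 5 = 4 years at r = -0.182.
N(9) = 31066.3·e^(-0.182×4) = 31066.3·e^-0.728 = 15001.1.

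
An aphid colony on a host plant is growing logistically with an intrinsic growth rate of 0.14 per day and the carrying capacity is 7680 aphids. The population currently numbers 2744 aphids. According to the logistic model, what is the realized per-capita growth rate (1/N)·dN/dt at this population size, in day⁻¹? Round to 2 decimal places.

(1/N)·dN/dt = r(1 − N/K) = 0.14 × (1 − 2744/7680).
= 0.14 × 0.64271 = 0.089979.

0.09 per day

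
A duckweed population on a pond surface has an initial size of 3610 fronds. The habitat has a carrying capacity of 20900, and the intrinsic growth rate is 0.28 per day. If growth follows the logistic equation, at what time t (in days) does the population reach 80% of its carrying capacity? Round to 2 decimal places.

10.55 days

A = (K − N₀)/N₀ = (20900 − 3610)/3610 = 4.7895.
Solve 20900/(1 + 4.7895·e^(−0.28t)) = 16720: 1 + 4.7895·e^(−0.28t) = 1.25, so e^(−0.28t) = 0.0521978.
−0.28·t = ln(0.0521978) = -2.9527, so t = 2.9527/0.28 = 10.545.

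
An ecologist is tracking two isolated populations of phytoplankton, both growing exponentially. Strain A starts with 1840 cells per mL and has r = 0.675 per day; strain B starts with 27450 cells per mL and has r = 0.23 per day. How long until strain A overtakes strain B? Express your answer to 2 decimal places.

Set 1840·e^(0.675t) = 27450·e^(0.23t).
e^((0.675 − 0.23)t) = 27450/1840 → e^(0.445·t) = 14.918.
0.445·t = ln(14.918) = 2.7026, so t = 2.7026/0.445 = 6.0733.

6.07 days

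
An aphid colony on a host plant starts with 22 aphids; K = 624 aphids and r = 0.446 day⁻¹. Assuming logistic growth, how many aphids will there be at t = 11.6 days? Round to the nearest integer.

A = (K − N₀)/N₀ = (624 − 22)/22 = 27.364.
N(t) = K/(1 + A·e^(−rt)) = 624/(1 + 27.364×e^(−0.446×11.6)).
e^(−5.174) = 0.0056641; denominator = 1 + 27.364×0.0056641 = 1.155.
N = 624/1.155 = 540.264.

540 aphids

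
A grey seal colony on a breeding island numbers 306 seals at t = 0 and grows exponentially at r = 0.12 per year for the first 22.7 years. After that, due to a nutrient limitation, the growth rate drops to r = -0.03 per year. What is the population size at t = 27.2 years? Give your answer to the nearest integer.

Phase 1: N(22.7) = 306·e^(0.12×22.7) = 306·e^2.724 = 4663.8.
Phase 2 runs for 27.2 − 22.7 = 4.5 years at r = -0.03.
N(27.2) = 4663.8·e^(-0.03×4.5) = 4663.8·e^-0.135 = 4074.83.

4075 seals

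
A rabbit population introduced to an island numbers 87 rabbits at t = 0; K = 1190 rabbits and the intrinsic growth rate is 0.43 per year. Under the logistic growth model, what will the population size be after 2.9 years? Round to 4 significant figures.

A = (K − N₀)/N₀ = (1190 − 87)/87 = 12.678.
N(t) = K/(1 + A·e^(−rt)) = 1190/(1 + 12.678×e^(−0.43×2.9)).
e^(−1.247) = 0.28737; denominator = 1 + 12.678×0.28737 = 4.6433.
N = 1190/4.6433 = 256.285.

256.3 rabbits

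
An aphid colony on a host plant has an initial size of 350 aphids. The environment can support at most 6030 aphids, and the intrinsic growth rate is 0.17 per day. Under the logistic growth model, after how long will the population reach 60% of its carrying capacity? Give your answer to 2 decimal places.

18.78 days

A = (K − N₀)/N₀ = (6030 − 350)/350 = 16.229.
Solve 6030/(1 + 16.229·e^(−0.17t)) = 3618: 1 + 16.229·e^(−0.17t) = 1.6667, so e^(−0.17t) = 0.0410798.
−0.17·t = ln(0.0410798) = -3.1922, so t = 3.1922/0.17 = 18.778.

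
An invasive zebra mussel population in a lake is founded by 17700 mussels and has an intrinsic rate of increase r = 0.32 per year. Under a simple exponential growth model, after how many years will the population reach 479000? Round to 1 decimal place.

Set N₀·e^(rt) = 479000: e^(0.32·t) = 479000/17700 = 27.062.
0.32·t = ln(27.062) = 3.2981, so t = 3.2981/0.32 = 10.307.

10.3 years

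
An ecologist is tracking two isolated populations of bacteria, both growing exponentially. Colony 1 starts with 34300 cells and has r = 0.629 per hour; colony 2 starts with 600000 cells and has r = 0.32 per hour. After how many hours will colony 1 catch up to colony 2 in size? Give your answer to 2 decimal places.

Set 34300·e^(0.629t) = 600000·e^(0.32t).
e^((0.629 − 0.32)t) = 600000/34300 → e^(0.309·t) = 17.493.
0.309·t = ln(17.493) = 2.8618, so t = 2.8618/0.309 = 9.2614.

9.26 hours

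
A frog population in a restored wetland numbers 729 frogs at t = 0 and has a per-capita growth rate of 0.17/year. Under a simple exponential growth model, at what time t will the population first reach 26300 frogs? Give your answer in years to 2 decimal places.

Set N₀·e^(rt) = 26300: e^(0.17·t) = 26300/729 = 36.077.
0.17·t = ln(36.077) = 3.5857, so t = 3.5857/0.17 = 21.092.

21.09 years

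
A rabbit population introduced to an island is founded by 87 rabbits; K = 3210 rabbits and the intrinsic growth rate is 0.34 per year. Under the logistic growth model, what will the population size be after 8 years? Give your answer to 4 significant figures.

954.0 rabbits

A = (K − N₀)/N₀ = (3210 − 87)/87 = 35.897.
N(t) = K/(1 + A·e^(−rt)) = 3210/(1 + 35.897×e^(−0.34×8)).
e^(−2.72) = 0.065875; denominator = 1 + 35.897×0.065875 = 3.3647.
N = 3210/3.3647 = 954.029.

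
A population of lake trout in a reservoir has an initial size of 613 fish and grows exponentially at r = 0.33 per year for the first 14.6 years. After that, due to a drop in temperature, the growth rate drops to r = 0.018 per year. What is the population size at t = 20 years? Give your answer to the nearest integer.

83580 fish

Phase 1: N(14.6) = 613·e^(0.33×14.6) = 613·e^4.818 = 75838.8.
Phase 2 runs for 20 − 14.6 = 5.4 years at r = 0.018.
N(20) = 75838.8·e^(0.018×5.4) = 75838.8·e^0.0972 = 83580.5.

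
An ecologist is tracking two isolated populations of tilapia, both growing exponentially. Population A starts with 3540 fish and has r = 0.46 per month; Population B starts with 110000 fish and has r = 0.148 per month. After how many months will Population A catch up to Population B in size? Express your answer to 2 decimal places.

Set 3540·e^(0.46t) = 110000·e^(0.148t).
e^((0.46 − 0.148)t) = 110000/3540 → e^(0.312·t) = 31.073.
0.312·t = ln(31.073) = 3.4364, so t = 3.4364/0.312 = 11.014.

11.01 months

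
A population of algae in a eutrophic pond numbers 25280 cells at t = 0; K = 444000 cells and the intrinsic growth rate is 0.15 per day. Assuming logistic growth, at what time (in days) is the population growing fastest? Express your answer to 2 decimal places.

18.71 days

Logistic growth is fastest at N = K/2 = 222000.
A = (K − N₀)/N₀ = 16.563. Set K/(1 + A·e^(−rt)) = K/2 → A·e^(−rt) = 1.
e^(−0.15t) = 1/16.563 = 0.0603745, so t = ln(16.563)/0.15 = 2.8072/0.15 = 18.715.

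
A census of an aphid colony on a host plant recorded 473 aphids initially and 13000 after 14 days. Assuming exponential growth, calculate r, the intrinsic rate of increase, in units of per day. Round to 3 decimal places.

From N(t) = N₀·e^(rt): e^(r·14) = 13000/473 = 27.484.
r·14 = ln(27.484) = 3.3136, so r = 3.3136/14 = 0.23669.

0.237 per day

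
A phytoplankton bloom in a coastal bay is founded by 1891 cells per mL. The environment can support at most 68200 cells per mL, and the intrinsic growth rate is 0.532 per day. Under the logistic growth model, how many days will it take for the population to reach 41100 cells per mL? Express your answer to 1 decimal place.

A = (K − N₀)/N₀ = (68200 − 1891)/1891 = 35.066.
Solve 68200/(1 + 35.066·e^(−0.532t)) = 41100: 1 + 35.066·e^(−0.532t) = 1.6594, so e^(−0.532t) = 0.0188038.
−0.532·t = ln(0.0188038) = -3.9737, so t = 3.9737/0.532 = 7.4694.

7.5 days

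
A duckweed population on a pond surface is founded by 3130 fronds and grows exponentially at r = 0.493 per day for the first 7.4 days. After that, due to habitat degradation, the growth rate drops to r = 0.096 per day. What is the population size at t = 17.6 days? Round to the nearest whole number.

Phase 1: N(7.4) = 3130·e^(0.493×7.4) = 3130·e^3.648 = 120209.
Phase 2 runs for 17.6 − 7.4 = 10.2 days at r = 0.096.
N(17.6) = 120209·e^(0.096×10.2) = 120209·e^0.9792 = 320036.

320036 fronds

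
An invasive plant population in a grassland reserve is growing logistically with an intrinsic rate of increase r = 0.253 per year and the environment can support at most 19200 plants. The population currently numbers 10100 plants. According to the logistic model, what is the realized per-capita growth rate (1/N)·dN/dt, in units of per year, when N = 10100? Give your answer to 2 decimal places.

(1/N)·dN/dt = r(1 − N/K) = 0.253 × (1 − 10100/19200).
= 0.253 × 0.47396 = 0.11991.

0.12 per year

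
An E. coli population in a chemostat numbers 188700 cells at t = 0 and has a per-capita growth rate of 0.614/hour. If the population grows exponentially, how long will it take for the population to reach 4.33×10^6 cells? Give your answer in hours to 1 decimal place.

5.1 hours

Set N₀·e^(rt) = 4.33×10^6: e^(0.614·t) = 4.33×10^6/188700 = 22.946.
0.614·t = ln(22.946) = 3.1332, so t = 3.1332/0.614 = 5.1029.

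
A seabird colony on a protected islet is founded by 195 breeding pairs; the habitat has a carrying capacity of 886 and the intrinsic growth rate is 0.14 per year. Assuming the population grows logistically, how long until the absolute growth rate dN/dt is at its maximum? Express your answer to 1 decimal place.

Logistic growth is fastest at N = K/2 = 443.
A = (K − N₀)/N₀ = 3.5436. Set K/(1 + A·e^(−rt)) = K/2 → A·e^(−rt) = 1.
e^(−0.14t) = 1/3.5436 = 0.2822, so t = ln(3.5436)/0.14 = 1.2651/0.14 = 9.0367.

9.0 years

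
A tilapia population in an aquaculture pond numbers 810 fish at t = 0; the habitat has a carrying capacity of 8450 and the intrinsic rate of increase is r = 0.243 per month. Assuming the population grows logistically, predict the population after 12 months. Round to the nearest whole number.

5593 fish

A = (K − N₀)/N₀ = (8450 − 810)/810 = 9.4321.
N(t) = K/(1 + A·e^(−rt)) = 8450/(1 + 9.4321×e^(−0.243×12)).
e^(−2.916) = 0.05415; denominator = 1 + 9.4321×0.05415 = 1.5107.
N = 8450/1.5107 = 5593.26.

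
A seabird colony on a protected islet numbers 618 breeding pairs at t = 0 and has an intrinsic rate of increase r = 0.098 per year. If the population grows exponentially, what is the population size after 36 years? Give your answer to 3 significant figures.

21000 breeding pairs

N(t) = N₀·e^(rt) = 618 × e^(0.098×36) = 618 × e^3.528.
e^3.528 ≈ 34.056, so N ≈ 618 × 34.056 = 21046.5.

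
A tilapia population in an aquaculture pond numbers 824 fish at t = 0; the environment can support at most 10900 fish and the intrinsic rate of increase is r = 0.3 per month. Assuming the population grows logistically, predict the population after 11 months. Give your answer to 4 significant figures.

7512 fish

A = (K − N₀)/N₀ = (10900 − 824)/824 = 12.228.
N(t) = K/(1 + A·e^(−rt)) = 10900/(1 + 12.228×e^(−0.3×11)).
e^(−3.3) = 0.036883; denominator = 1 + 12.228×0.036883 = 1.451.
N = 10900/1.451 = 7511.99.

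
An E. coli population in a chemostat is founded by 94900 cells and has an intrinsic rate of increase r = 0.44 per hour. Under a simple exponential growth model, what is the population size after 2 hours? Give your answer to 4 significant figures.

228800 cells

N(t) = N₀·e^(rt) = 94900 × e^(0.44×2) = 94900 × e^0.88.
e^0.88 ≈ 2.4109, so N ≈ 94900 × 2.4109 = 228794.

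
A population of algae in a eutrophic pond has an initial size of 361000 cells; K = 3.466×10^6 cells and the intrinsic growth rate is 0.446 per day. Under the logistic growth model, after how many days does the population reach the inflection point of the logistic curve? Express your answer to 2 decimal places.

4.82 days

Logistic growth is fastest at N = K/2 = 1.733×10^6.
A = (K − N₀)/N₀ = 8.6011. Set K/(1 + A·e^(−rt)) = K/2 → A·e^(−rt) = 1.
e^(−0.446t) = 1/8.6011 = 0.116264, so t = ln(8.6011)/0.446 = 2.1519/0.446 = 4.8249.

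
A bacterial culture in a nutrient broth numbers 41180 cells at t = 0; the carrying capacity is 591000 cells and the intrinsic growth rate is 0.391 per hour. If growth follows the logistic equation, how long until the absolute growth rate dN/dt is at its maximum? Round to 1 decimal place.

Logistic growth is fastest at N = K/2 = 295500.
A = (K − N₀)/N₀ = 13.352. Set K/(1 + A·e^(−rt)) = K/2 → A·e^(−rt) = 1.
e^(−0.391t) = 1/13.352 = 0.0748972, so t = ln(13.352)/0.391 = 2.5916/0.391 = 6.6282.

6.6 hours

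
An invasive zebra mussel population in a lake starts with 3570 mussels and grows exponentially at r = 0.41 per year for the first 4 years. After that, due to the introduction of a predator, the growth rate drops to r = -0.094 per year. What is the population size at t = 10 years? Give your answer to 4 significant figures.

10470 mussels

Phase 1: N(4) = 3570·e^(0.41×4) = 3570·e^1.64 = 18404.
Phase 2 runs for 10 − 4 = 6 years at r = -0.094.
N(10) = 18404·e^(-0.094×6) = 18404·e^-0.564 = 10470.5.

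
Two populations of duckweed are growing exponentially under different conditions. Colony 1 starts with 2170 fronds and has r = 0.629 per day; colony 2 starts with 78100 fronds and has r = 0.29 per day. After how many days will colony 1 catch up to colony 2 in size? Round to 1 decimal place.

10.6 days

Set 2170·e^(0.629t) = 78100·e^(0.29t).
e^((0.629 − 0.29)t) = 78100/2170 → e^(0.339·t) = 35.991.
0.339·t = ln(35.991) = 3.5833, so t = 3.5833/0.339 = 10.57.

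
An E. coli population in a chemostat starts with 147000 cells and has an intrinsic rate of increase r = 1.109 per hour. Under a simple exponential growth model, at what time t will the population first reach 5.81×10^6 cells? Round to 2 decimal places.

Set N₀·e^(rt) = 5.81×10^6: e^(1.109·t) = 5.81×10^6/147000 = 39.524.
1.109·t = ln(39.524) = 3.6769, so t = 3.6769/1.109 = 3.3155.

3.32 hours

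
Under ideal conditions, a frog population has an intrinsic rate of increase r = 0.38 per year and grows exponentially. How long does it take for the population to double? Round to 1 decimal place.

1.8 years

Doubling time t_d = ln(2)/r = 0.6931/0.38 = 1.8241.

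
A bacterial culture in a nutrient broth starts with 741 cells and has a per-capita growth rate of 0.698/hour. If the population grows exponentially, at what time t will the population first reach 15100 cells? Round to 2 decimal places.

4.32 hours

Set N₀·e^(rt) = 15100: e^(0.698·t) = 15100/741 = 20.378.
0.698·t = ln(20.378) = 3.0144, so t = 3.0144/0.698 = 4.3187.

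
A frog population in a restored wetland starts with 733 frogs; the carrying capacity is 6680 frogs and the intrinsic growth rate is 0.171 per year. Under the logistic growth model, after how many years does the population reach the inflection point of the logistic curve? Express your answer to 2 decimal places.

Logistic growth is fastest at N = K/2 = 3340.
A = (K − N₀)/N₀ = 8.1132. Set K/(1 + A·e^(−rt)) = K/2 → A·e^(−rt) = 1.
e^(−0.171t) = 1/8.1132 = 0.123255, so t = ln(8.1132)/0.171 = 2.0935/0.171 = 12.243.

12.24 years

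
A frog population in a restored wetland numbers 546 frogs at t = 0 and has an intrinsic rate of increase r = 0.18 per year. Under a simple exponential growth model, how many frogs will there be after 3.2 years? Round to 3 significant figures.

971 frogs

N(t) = N₀·e^(rt) = 546 × e^(0.18×3.2) = 546 × e^0.576.
e^0.576 ≈ 1.7789, so N ≈ 546 × 1.7789 = 971.284.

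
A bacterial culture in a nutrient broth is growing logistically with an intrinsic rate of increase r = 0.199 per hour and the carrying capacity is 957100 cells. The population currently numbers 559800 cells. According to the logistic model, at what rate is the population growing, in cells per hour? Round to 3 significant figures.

dN/dt = rN(1 − N/K) = 0.199 × 559800 × (1 − 559800/957100).
1 − 559800/957100 = 0.41511; dN/dt = 0.199 × 559800 × 0.41511 = 46243.

46200 cells per hour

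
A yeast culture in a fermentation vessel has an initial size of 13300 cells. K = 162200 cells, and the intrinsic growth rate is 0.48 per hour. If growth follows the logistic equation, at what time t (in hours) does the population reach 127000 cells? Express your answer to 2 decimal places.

A = (K − N₀)/N₀ = (162200 − 13300)/13300 = 11.195.
Solve 162200/(1 + 11.195·e^(−0.48t)) = 127000: 1 + 11.195·e^(−0.48t) = 1.2772, so e^(−0.48t) = 0.0247569.
−0.48·t = ln(0.0247569) = -3.6987, so t = 3.6987/0.48 = 7.7055.

7.71 hours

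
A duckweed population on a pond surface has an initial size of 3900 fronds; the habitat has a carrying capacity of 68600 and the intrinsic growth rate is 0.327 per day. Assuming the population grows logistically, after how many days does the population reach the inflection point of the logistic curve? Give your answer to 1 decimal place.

Logistic growth is fastest at N = K/2 = 34300.
A = (K − N₀)/N₀ = 16.59. Set K/(1 + A·e^(−rt)) = K/2 → A·e^(−rt) = 1.
e^(−0.327t) = 1/16.59 = 0.0602782, so t = ln(16.59)/0.327 = 2.8088/0.327 = 8.5896.

8.6 days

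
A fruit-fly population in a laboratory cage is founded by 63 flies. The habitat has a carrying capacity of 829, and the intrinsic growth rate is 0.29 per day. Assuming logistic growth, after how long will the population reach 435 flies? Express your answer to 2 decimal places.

A = (K − N₀)/N₀ = (829 − 63)/63 = 12.159.
Solve 829/(1 + 12.159·e^(−0.29t)) = 435: 1 + 12.159·e^(−0.29t) = 1.9057, so e^(−0.29t) = 0.0744936.
−0.29·t = ln(0.0744936) = -2.597, so t = 2.597/0.29 = 8.9553.

8.96 days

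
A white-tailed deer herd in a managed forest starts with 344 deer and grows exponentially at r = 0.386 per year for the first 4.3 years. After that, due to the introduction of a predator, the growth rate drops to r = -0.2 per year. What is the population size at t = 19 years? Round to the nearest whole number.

96 deer

Phase 1: N(4.3) = 344·e^(0.386×4.3) = 344·e^1.66 = 1808.84.
Phase 2 runs for 19 − 4.3 = 14.7 years at r = -0.2.
N(19) = 1808.84·e^(-0.2×14.7) = 1808.84·e^-2.94 = 95.6257.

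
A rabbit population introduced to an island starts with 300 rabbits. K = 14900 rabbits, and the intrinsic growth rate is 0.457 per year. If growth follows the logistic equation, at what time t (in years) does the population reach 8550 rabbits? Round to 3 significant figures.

9.15 years

A = (K − N₀)/N₀ = (14900 − 300)/300 = 48.667.
Solve 14900/(1 + 48.667·e^(−0.457t)) = 8550: 1 + 48.667·e^(−0.457t) = 1.7427, so e^(−0.457t) = 0.0152608.
−0.457·t = ln(0.0152608) = -4.1825, so t = 4.1825/0.457 = 9.152.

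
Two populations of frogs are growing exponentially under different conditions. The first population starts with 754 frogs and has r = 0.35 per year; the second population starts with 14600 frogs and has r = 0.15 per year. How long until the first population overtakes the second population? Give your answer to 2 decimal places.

Set 754·e^(0.35t) = 14600·e^(0.15t).
e^((0.35 − 0.15)t) = 14600/754 → e^(0.2·t) = 19.363.
0.2·t = ln(19.363) = 2.9634, so t = 2.9634/0.2 = 14.817.

14.82 years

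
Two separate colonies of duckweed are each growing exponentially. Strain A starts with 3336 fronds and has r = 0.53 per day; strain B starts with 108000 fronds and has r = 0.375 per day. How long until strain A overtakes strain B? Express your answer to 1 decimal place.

Set 3336·e^(0.53t) = 108000·e^(0.375t).
e^((0.53 − 0.375)t) = 108000/3336 → e^(0.155·t) = 32.374.
0.155·t = ln(32.374) = 3.4774, so t = 3.4774/0.155 = 22.435.

22.4 days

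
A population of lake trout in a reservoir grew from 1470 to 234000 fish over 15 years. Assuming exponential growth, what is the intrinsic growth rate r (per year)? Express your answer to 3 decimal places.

From N(t) = N₀·e^(rt): e^(r·15) = 234000/1470 = 159.18.
r·15 = ln(159.18) = 5.0701, so r = 5.0701/15 = 0.338.

0.338 per year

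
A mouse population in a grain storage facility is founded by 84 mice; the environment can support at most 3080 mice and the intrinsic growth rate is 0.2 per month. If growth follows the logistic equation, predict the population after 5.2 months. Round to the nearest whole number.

226 mice

A = (K − N₀)/N₀ = (3080 − 84)/84 = 35.667.
N(t) = K/(1 + A·e^(−rt)) = 3080/(1 + 35.667×e^(−0.2×5.2)).
e^(−1.04) = 0.35345; denominator = 1 + 35.667×0.35345 = 13.607.
N = 3080/13.607 = 226.362.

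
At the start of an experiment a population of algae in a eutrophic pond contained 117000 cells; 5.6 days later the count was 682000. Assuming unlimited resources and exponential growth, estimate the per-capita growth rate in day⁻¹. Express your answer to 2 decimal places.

From N(t) = N₀·e^(rt): e^(r·5.6) = 682000/117000 = 5.8291.
r·5.6 = ln(5.8291) = 1.7629, so r = 1.7629/5.6 = 0.3148.

0.31 per day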